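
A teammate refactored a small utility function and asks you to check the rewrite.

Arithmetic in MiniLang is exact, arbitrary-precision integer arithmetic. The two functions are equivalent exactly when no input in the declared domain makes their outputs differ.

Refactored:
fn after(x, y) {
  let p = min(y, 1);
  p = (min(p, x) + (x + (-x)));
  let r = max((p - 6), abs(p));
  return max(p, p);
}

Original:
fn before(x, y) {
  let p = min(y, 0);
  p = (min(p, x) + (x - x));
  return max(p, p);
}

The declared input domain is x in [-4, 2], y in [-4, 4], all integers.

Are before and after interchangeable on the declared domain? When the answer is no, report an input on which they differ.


Consider the input x=1, y=1.
before: p=0, then p=0, then returns 0
after: p=1, then p=1, then r=1, then returns 1
0 != 1, so the rewrite changes behavior.
verdict: not equivalent; witness: x=1, y=1


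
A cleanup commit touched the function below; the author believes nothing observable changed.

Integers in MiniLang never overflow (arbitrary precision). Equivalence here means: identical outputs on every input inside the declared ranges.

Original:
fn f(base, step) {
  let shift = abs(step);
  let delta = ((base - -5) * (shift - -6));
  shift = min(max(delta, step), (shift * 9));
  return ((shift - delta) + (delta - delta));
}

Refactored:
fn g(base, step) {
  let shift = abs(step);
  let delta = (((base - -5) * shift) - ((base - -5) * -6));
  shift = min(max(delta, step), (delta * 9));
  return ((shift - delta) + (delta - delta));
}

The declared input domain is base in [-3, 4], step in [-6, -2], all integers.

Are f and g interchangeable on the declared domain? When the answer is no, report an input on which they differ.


Run the pair on base=-2, step=-2.
f: shift = 2; delta = 24; shift = 18; return -6
g: shift = 2; delta = 24; shift = 24; return 0
-6 != 0, so the rewrite changes behavior.
verdict: not equivalent; witness: base=-2, step=-2


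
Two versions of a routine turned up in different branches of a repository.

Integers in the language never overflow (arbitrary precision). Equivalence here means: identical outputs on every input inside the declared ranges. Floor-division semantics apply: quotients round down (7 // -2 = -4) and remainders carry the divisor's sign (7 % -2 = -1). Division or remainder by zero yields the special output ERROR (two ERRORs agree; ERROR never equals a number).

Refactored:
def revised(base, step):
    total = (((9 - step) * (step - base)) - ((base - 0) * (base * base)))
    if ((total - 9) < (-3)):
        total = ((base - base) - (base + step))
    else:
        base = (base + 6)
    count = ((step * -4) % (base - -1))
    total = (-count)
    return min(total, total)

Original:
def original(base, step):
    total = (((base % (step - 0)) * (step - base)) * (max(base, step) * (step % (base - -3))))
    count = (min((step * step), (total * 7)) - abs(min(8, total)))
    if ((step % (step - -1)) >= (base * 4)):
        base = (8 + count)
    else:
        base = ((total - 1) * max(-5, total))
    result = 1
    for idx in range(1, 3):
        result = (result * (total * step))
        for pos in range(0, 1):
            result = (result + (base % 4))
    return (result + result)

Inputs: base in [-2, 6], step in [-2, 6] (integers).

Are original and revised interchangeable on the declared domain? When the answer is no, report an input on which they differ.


Not equivalent: base=-2, step=-2 separates them (0 vs -3).
original: total=0, then count=0, then ((step % (step - -1)) >= (base * 4)) is true, then base=8, then result=1, then (idx=1), then result=0, then (pos=0), then result=0, then (idx=2), then result=0, then (pos=0), then result=0, then returns 0
revised: total=8, then ((total - 9) < (-3)) is false, then base=4, then count=3, then total=-3, then returns -3
verdict: not equivalent; witness: base=-2, step=-2


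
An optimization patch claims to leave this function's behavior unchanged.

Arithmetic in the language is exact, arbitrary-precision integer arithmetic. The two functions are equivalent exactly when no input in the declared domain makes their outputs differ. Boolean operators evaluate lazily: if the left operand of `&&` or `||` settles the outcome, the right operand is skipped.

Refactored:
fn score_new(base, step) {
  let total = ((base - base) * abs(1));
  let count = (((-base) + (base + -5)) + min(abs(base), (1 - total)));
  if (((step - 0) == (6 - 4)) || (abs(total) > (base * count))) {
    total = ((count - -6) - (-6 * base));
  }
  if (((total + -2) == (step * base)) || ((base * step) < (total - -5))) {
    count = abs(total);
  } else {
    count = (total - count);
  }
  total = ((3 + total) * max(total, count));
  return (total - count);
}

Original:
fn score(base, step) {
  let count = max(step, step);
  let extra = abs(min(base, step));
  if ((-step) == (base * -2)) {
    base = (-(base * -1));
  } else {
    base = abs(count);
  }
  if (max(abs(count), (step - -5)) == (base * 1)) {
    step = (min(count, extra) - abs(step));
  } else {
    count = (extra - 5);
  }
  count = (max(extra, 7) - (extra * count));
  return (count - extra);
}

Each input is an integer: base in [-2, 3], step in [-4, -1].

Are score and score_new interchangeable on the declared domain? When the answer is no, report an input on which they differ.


At base=-2, step=-4: score gives 7, score_new gives 8.
verdict: not equivalent; witness: base=-2, step=-4


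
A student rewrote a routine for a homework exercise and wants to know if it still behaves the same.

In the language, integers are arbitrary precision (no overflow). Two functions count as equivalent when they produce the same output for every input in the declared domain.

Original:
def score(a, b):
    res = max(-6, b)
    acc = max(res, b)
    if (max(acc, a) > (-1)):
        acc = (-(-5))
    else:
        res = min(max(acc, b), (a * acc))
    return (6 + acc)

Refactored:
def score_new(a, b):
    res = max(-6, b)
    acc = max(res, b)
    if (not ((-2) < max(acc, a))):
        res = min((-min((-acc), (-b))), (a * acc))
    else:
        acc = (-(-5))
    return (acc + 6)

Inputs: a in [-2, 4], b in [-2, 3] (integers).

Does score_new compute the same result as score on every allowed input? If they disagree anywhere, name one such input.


Consider the input a=-2, b=-1.
score: res=-1, then acc=-1, then (max(acc, a) > (-1)) is false, then res=-1, then returns 5
score_new: res=-1, then acc=-1, then (not ((-2) < max(acc, a))) is false, then acc=5, then returns 11
5 against 11: the behavior changed.
verdict: not equivalent; witness: a=-2, b=-1


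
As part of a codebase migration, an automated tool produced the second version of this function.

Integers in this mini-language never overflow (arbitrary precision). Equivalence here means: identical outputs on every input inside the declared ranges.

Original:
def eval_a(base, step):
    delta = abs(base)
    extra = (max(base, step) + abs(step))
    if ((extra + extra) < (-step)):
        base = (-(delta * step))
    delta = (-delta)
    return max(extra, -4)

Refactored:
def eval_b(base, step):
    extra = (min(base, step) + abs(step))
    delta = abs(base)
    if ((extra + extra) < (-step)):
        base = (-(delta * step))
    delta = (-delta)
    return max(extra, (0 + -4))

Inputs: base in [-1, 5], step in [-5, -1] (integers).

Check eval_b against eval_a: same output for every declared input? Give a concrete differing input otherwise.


These are not equivalent — on base=-1, step=-5 the outputs split (4 vs 0).
eval_a: delta becomes 1; next extra becomes 4; next ((extra + extra) < (-step)) evaluates to false; next delta becomes -1; next final value 4
eval_b: extra becomes 0; next delta becomes 1; next ((extra + extra) < (-step)) evaluates to true; next base becomes 5; next delta becomes -1; next final value 0
verdict: not equivalent; witness: base=-1, step=-5


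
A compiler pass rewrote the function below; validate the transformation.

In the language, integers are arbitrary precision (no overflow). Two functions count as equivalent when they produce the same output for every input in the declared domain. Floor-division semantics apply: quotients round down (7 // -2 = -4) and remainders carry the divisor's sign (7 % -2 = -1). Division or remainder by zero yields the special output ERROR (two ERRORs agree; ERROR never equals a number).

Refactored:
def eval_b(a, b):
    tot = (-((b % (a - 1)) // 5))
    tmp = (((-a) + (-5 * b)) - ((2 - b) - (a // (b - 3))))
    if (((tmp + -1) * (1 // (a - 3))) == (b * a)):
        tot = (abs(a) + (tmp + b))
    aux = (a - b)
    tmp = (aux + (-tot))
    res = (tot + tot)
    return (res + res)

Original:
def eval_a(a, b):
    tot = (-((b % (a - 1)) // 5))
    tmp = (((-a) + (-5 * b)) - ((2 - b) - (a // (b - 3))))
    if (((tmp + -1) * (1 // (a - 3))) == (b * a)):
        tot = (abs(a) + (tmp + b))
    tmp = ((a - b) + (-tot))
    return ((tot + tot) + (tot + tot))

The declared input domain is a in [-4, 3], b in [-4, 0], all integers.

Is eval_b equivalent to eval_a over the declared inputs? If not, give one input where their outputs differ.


Side by side, the visible changes include: statement counts differ, plus local variable names differ, plus arithmetic usage differs.
Spot check at a=-4, b=-1 — eval_a: tot = 1; tmp = 7; (((tmp + -1) * (1 // (a - 3))) == (b * a)) -> false; tmp = -4; return 4. eval_b: tot = 1; tmp = 7; (((tmp + -1) * (1 // (a - 3))) == (b * a)) -> false; aux = -3; tmp = -4; res = 2; return 4. Both give 4.
Sweeping the whole domain (40 inputs) finds no disagreement.
verdict: equivalent


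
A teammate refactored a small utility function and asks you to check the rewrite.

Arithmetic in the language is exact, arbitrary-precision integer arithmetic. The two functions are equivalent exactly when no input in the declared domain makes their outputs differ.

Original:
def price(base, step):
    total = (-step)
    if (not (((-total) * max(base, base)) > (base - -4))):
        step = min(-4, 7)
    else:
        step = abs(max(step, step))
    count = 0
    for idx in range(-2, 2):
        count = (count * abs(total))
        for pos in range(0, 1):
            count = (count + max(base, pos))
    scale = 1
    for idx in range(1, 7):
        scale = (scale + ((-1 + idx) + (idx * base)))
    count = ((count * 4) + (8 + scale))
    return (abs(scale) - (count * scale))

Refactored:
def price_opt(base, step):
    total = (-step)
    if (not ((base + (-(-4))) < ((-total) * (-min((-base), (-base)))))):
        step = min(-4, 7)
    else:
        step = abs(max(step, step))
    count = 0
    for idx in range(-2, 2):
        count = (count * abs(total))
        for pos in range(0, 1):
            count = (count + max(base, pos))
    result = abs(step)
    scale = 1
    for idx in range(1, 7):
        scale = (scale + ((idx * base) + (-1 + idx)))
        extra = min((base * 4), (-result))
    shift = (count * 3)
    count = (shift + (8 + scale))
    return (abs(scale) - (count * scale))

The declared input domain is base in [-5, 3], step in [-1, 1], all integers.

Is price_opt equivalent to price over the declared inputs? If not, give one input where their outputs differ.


The rewrite breaks on base=1, step=-1, where the results are -2220 and -2072.
price: total=1, then (not (((-total) * max(base, base)) > (base - -4))) is true, then step=-4, then count=0, then (idx=-2), then count=0, then (pos=0), then count=1, then (idx=-1), then count=1, then (pos=0), then count=2, then (idx=0), then count=2, then (pos=0), then count=3, then (idx=1), then count=3, then (pos=0), then count=4, then scale=1, then (idx=1), then scale=2, then (idx=2), then scale=5, then (idx=3), then scale=10, then (idx=4), then scale=17, then (idx=5), then scale=26, then (idx=6), then scale=37, then count=61, then returns -2220
price_opt: total=1, then (not ((base + (-(-4))) < ((-total) * (-min((-base), (-base)))))) is true, then step=-4, then count=0, then (idx=-2), then count=0, then (pos=0), then count=1, then (idx=-1), then count=1, then (pos=0), then count=2, then (idx=0), then count=2, then (pos=0), then count=3, then (idx=1), then count=3, then (pos=0), then count=4, then result=4, then scale=1, then (idx=1), then scale=2, then extra=-4, then (idx=2), then scale=5, then extra=-4, then (idx=3), then scale=10, then extra=-4, then (idx=4), then scale=17, then extra=-4, then (idx=5), then scale=26, then extra=-4, then (idx=6), then scale=37, then extra=-4, then shift=12, then count=57, then returns -2072
verdict: not equivalent; witness: base=1, step=-1


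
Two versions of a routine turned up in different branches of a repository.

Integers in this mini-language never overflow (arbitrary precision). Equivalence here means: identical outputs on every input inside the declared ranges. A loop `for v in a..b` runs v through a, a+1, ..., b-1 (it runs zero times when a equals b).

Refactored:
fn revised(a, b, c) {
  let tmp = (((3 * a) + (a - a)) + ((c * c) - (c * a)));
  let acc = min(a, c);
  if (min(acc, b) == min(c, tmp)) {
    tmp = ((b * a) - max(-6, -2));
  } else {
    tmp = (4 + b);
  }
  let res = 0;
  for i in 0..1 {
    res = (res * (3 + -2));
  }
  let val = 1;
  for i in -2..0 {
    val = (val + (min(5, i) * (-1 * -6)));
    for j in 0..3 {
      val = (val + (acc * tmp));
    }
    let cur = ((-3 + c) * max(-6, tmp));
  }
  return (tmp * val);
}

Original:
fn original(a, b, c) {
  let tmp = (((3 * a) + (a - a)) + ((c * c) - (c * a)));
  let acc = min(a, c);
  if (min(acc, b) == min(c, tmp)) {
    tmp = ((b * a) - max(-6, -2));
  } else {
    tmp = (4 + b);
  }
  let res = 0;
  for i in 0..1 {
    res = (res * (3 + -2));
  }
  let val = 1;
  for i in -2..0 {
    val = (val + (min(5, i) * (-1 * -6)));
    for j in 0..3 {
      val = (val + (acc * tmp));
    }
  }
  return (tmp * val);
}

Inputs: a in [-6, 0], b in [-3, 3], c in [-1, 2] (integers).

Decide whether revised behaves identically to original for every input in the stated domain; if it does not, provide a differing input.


Although statement counts differ; and arithmetic usage differs; and constant usage differs; and min/max/abs usage differs; and local variable names differ, 196/196 inputs agree.
verdict: equivalent


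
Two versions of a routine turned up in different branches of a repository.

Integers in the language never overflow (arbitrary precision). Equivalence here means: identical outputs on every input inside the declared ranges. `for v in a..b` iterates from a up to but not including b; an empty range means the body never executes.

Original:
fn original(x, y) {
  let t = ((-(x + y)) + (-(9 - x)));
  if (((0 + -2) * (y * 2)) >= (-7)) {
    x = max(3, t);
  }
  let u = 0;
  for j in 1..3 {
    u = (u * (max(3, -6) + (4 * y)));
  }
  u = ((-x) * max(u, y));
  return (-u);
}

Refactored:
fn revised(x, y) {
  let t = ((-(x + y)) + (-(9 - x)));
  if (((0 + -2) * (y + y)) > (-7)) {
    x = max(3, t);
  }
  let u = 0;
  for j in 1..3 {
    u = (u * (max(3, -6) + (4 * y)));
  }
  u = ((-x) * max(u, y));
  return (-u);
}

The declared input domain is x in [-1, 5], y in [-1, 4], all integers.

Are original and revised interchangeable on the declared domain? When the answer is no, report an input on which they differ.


One difference looks behavioral, but it never changes the outcome for any declared input.
One worked example (x=4, y=3) — original: t := -12 | (((0 + -2) * (y * 2)) >= (-7)): false | u := 0 | iter j=1: | u := 0 | iter j=2: | u := 0 | u := -12 | result 12; revised: t := -12 | (((0 + -2) * (y + y)) > (-7)): false | u := 0 | iter j=1: | u := 0 | iter j=2: | u := 0 | u := -12 | result 12; agreement on 12.
Checked all 42 inputs in the declared domain: the outputs agree on every one.
verdict: equivalent


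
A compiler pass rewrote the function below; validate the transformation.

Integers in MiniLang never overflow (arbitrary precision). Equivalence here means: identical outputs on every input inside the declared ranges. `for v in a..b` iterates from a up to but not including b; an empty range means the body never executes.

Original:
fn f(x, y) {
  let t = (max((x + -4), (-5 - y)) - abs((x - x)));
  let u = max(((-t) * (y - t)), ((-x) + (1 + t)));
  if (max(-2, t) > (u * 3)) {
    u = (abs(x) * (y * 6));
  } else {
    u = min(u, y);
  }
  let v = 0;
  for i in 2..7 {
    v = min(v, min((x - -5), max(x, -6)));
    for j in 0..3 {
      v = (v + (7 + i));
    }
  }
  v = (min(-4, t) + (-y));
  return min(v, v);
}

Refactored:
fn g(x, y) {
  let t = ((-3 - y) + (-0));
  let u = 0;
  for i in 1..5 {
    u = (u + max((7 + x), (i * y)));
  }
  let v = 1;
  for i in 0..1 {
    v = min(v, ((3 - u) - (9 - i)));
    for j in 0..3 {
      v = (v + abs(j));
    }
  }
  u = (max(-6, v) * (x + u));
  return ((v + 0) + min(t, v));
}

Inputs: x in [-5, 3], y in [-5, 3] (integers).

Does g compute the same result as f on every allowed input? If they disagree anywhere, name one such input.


Consider the input x=-5, y=-5.
f: t=0, then u=6, then (max(-2, t) > (u * 3)) is false, then u=-5, then v=0, then (i=2), then v=-5, then (j=0), then v=4, then (j=1), then v=13, then (j=2), then v=22, then (i=3), then v=-5, then (j=0), then v=5, then (j=1), then v=15, then (j=2), then v=25, then (i=4), then v=-5, then (j=0), then v=6, then (j=1), then v=17, then (j=2), then v=28, then (i=5), then v=-5, then (j=0), then v=7, then (j=1), then v=19, then (j=2), then v=31, then (i=6), then v=-5, then (j=0), then v=8, then (j=1), then v=21, then (j=2), then v=34, then v=1, then returns 1
g: t=2, then u=0, then (i=1), then u=2, then (i=2), then u=4, then (i=3), then u=6, then (i=4), then u=8, then v=1, then (i=0), then v=-14, then (j=0), then v=-14, then (j=1), then v=-13, then (j=2), then v=-11, then u=-18, then returns -22
1 and -22 differ, so these are not the same function on this domain.
verdict: not equivalent; witness: x=-5, y=-5


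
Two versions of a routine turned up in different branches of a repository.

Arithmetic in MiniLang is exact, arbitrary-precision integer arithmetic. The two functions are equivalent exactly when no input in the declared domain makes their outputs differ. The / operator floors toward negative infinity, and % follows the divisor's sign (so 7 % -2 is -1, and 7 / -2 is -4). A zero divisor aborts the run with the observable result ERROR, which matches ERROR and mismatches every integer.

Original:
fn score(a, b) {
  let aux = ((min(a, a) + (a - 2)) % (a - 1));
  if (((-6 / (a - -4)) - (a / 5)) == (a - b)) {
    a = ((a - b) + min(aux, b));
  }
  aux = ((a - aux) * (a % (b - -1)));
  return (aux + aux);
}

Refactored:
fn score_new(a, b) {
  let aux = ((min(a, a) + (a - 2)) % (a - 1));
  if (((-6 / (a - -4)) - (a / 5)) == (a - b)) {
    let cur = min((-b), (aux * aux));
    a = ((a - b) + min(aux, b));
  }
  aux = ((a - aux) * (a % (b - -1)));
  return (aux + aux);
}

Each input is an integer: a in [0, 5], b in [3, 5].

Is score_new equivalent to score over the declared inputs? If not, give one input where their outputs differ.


Differences: arithmetic usage differs, local variable names differ, statement counts differ, min/max/abs usage differs — yet all 18 inputs agree.
verdict: equivalent


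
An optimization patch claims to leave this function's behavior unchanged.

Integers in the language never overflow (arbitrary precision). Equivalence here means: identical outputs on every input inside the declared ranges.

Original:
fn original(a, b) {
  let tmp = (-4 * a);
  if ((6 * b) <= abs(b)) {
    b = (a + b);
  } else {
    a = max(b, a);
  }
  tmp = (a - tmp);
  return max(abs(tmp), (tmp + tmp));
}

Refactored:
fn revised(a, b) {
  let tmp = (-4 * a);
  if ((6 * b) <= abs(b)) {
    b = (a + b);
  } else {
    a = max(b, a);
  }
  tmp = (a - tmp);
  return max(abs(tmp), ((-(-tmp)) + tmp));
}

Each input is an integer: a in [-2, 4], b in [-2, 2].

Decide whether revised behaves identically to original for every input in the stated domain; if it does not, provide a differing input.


Reading the diff, among the changes: same computation, different form.
As a probe, take a=0, b=-2: original runs tmp becomes 0; next ((6 * b) <= abs(b)) evaluates to true; next b becomes -2; next tmp becomes 0; next final value 0; revised runs tmp becomes 0; next ((6 * b) <= abs(b)) evaluates to true; next b becomes -2; next tmp becomes 0; next final value 0; both end at 0.
Sweeping the whole domain (35 inputs) finds no disagreement.
verdict: equivalent


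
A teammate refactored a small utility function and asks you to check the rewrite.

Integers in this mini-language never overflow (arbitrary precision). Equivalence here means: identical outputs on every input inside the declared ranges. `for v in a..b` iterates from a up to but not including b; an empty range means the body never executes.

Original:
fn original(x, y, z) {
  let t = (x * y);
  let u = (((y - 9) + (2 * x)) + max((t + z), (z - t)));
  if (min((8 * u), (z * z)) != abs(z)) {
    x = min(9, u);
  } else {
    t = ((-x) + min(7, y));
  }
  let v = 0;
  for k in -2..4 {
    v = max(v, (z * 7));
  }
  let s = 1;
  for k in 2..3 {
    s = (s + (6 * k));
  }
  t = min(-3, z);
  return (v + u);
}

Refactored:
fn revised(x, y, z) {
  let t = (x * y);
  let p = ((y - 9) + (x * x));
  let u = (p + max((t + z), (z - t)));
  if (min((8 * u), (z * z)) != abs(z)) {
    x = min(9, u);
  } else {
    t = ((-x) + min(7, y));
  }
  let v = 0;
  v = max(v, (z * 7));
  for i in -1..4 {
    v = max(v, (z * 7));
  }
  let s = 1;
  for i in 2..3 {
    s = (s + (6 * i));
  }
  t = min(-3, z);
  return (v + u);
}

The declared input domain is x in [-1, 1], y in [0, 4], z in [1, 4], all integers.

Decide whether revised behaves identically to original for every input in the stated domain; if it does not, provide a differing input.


On input x=-1, y=0, z=1, original returns -3 while revised returns 0.
verdict: not equivalent; witness: x=-1, y=0, z=1


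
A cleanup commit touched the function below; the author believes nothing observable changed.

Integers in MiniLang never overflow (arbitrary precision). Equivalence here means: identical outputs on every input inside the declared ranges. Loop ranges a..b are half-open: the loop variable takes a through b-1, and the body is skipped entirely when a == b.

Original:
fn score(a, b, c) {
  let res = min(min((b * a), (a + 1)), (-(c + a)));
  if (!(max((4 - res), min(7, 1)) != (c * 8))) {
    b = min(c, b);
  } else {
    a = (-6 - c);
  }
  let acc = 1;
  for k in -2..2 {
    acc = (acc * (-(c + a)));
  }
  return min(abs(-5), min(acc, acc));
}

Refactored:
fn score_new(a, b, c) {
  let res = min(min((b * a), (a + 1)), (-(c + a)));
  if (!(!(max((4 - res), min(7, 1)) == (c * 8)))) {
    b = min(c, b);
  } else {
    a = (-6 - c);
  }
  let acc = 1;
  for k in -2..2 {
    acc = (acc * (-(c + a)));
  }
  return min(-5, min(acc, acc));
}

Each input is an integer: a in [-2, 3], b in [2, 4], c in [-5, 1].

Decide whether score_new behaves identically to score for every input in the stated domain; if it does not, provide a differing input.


Run the pair on a=-2, b=2, c=-5.
score: res = -4; (!(max((4 - res), min(7, 1)) != (c * 8))) -> false; a = -1; acc = 1; [k=-2]; acc = 6; [k=-1]; acc = 36; [k=0]; acc = 216; [k=1]; acc = 1296; return 5
score_new: res = -4; (!(!(max((4 - res), min(7, 1)) == (c * 8)))) -> false; a = -1; acc = 1; [k=-2]; acc = 6; [k=-1]; acc = 36; [k=0]; acc = 216; [k=1]; acc = 1296; return -5
5 against -5: the behavior changed.
verdict: not equivalent; witness: a=-2, b=2, c=-5


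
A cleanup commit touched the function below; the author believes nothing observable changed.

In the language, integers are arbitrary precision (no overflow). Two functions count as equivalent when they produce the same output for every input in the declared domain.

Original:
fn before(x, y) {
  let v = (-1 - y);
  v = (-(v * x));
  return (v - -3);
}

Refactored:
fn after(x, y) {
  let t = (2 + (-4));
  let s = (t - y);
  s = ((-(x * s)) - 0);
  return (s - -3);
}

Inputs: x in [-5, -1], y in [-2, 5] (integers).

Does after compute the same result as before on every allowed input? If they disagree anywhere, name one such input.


The rewrite breaks on x=-5, y=-2, where the results are 8 and 3.
before: v becomes 1; next v becomes 5; next final value 8
after: t becomes -2; next s becomes 0; next s becomes 0; next final value 3
verdict: not equivalent; witness: x=-5, y=-2


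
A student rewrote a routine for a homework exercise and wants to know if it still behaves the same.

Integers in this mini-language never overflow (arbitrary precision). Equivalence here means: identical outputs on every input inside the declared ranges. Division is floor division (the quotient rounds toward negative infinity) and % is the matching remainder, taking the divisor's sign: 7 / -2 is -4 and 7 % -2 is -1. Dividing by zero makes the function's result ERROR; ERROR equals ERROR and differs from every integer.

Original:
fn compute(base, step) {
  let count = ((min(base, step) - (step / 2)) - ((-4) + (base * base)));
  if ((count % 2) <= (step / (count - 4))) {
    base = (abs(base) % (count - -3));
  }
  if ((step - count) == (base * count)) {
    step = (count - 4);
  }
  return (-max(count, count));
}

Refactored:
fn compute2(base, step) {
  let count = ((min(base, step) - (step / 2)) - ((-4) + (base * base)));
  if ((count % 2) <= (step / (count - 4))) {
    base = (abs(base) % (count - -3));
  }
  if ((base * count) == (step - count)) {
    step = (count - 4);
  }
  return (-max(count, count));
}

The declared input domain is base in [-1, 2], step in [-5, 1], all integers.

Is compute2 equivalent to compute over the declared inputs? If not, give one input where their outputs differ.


This is a faithful refactor — same computation, different form, but the computed results match everywhere.
One worked example (base=2, step=0) — compute: count = 0; ((count % 2) <= (step / (count - 4))) -> true; base = 2; ((step - count) == (base * count)) -> true; step = -4; return 0; compute2: count = 0; ((count % 2) <= (step / (count - 4))) -> true; base = 2; ((base * count) == (step - count)) -> true; step = -4; return 0; agreement on 0.
Across all 28 domain points the two functions coincide.
verdict: equivalent


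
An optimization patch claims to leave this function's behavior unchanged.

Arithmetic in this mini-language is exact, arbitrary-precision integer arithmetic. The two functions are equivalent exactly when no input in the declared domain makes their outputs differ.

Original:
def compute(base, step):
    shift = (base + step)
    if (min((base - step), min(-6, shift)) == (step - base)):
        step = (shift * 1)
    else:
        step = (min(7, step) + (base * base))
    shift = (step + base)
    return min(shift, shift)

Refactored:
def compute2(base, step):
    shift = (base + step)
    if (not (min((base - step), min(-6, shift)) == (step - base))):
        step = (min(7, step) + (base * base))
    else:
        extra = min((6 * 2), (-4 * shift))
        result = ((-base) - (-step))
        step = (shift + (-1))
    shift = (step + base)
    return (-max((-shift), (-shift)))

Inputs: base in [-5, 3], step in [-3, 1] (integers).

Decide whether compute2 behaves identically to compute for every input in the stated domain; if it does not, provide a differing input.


Not equivalent: base=3, step=-3 separates them (3 vs 2).
compute: shift=0, then (min((base - step), min(-6, shift)) == (step - base)) is true, then step=0, then shift=3, then returns 3
compute2: shift=0, then (not (min((base - step), min(-6, shift)) == (step - base))) is false, then extra=0, then result=-6, then step=-1, then shift=2, then returns 2
verdict: not equivalent; witness: base=3, step=-3


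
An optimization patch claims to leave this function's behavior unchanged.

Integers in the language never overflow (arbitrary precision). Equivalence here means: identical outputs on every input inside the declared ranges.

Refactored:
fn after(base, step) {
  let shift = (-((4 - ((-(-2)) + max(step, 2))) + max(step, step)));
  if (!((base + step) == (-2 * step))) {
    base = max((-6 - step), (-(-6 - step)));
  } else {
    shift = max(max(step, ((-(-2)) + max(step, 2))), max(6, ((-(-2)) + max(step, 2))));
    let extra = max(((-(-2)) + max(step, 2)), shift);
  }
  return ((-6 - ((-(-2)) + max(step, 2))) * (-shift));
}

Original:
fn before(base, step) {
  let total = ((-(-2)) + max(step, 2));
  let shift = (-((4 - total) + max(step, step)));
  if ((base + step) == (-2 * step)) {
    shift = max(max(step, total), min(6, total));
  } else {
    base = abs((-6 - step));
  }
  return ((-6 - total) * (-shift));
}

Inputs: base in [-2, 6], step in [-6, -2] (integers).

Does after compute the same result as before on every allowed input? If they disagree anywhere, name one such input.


These are not equivalent — on base=6, step=-2 the outputs split (40 vs 60).
before: total := 4 | shift := 2 | ((base + step) == (-2 * step)): true | shift := 4 | result 40
after: shift := 2 | (!((base + step) == (-2 * step))): false | shift := 6 | extra := 6 | result 60
verdict: not equivalent; witness: base=6, step=-2


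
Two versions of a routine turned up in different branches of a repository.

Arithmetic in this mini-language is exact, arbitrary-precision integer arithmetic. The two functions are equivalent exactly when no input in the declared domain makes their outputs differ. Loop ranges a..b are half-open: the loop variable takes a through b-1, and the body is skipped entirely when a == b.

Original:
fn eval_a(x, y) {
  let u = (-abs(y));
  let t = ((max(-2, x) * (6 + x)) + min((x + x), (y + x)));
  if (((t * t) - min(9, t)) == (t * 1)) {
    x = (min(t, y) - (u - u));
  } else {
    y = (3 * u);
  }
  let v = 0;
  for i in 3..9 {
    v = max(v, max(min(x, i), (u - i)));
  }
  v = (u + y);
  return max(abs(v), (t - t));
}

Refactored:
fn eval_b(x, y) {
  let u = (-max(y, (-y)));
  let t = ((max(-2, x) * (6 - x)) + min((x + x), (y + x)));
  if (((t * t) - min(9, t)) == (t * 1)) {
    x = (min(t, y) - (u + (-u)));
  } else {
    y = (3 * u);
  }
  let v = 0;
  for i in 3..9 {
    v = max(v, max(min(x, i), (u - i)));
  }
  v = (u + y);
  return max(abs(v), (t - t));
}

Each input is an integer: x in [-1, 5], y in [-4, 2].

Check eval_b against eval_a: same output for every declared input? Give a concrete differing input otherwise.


On input x=1, y=-4, eval_a returns 16 while eval_b returns 8.
verdict: not equivalent; witness: x=1, y=-4


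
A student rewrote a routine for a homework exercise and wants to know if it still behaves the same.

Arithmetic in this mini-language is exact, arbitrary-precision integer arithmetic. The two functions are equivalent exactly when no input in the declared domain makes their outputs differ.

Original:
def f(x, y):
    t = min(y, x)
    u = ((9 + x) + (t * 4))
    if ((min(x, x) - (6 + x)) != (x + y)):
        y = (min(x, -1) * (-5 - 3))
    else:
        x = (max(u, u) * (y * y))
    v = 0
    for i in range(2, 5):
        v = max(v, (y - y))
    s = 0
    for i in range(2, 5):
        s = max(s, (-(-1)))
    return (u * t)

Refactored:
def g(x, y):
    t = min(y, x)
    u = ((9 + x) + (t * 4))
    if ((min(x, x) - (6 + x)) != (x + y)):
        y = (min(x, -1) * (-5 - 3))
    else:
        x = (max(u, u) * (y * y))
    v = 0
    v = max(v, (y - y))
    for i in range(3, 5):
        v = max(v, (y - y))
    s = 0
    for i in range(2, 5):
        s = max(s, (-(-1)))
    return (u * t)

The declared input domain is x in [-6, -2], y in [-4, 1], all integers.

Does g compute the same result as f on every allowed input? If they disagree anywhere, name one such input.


Reading the diff, among the changes: min/max/abs usage differs, plus arithmetic usage differs, plus statement counts differ, plus loop structure differs.
Spot check at x=-3, y=-4 — f: t := -4 | u := -10 | ((min(x, x) - (6 + x)) != (x + y)): true | y := 24 | v := 0 | iter i=2: | v := 0 | iter i=3: | v := 0 | iter i=4: | v := 0 | s := 0 | iter i=2: | s := 1 | iter i=3: | s := 1 | iter i=4: | s := 1 | result 40. g: t := -4 | u := -10 | ((min(x, x) - (6 + x)) != (x + y)): true | y := 24 | v := 0 | v := 0 | iter i=3: | v := 0 | iter i=4: | v := 0 | s := 0 | iter i=2: | s := 1 | iter i=3: | s := 1 | iter i=4: | s := 1 | result 40. Both give 40.
Checked all 30 inputs in the declared domain: the outputs agree on every one.
verdict: equivalent


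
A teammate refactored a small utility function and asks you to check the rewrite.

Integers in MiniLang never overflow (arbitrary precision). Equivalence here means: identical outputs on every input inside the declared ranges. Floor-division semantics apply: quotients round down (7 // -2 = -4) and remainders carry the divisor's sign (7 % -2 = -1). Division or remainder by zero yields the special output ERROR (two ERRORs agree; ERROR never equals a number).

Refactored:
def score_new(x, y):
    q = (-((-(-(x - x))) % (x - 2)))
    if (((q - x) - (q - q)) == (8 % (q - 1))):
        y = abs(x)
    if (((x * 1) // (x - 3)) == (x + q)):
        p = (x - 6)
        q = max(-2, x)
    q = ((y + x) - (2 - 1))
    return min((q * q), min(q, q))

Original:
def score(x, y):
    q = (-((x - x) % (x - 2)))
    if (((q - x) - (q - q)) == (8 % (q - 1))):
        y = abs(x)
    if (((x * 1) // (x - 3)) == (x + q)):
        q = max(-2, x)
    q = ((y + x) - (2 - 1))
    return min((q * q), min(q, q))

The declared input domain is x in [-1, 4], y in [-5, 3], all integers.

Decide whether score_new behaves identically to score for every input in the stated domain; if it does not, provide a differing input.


Reading the diff, among the changes: local variable names differ, constant usage differs, arithmetic usage differs, statement counts differ.
Spot check at x=1, y=1 — score: q becomes 0; next (((q - x) - (q - q)) == (8 % (q - 1))) evaluates to false; next (((x * 1) // (x - 3)) == (x + q)) evaluates to false; next q becomes 1; next final value 1. score_new: q becomes 0; next (((q - x) - (q - q)) == (8 % (q - 1))) evaluates to false; next (((x * 1) // (x - 3)) == (x + q)) evaluates to false; next q becomes 1; next final value 1. Both give 1.
An exhaustive pass over the 54 declared inputs shows identical outputs.
verdict: equivalent


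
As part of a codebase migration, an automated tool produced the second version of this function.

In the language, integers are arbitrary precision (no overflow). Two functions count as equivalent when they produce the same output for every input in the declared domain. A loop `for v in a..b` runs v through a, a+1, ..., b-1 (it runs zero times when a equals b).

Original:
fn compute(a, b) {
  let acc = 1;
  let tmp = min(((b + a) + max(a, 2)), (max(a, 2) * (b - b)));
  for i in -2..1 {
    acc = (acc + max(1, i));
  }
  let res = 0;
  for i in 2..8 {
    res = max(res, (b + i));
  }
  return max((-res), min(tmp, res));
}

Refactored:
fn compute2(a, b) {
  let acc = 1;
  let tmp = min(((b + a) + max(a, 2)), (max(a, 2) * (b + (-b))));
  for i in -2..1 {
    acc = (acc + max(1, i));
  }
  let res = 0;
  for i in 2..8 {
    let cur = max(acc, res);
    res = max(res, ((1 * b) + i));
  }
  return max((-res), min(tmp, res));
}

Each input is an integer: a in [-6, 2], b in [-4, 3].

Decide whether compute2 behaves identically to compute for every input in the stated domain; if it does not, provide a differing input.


This is a faithful refactor — local variable names differ; also arithmetic usage differs; also constant usage differs; also statement counts differ; also min/max/abs usage differs, but the computed results match everywhere.
As a probe, take a=-4, b=-4: compute runs acc := 1 | tmp := -6 | iter i=-2: | acc := 2 | iter i=-1: | acc := 3 | iter i=0: | acc := 4 | res := 0 | iter i=2: | res := 0 | iter i=3: | res := 0 | iter i=4: | res := 0 | iter i=5: | res := 1 | iter i=6: | res := 2 | iter i=7: | res := 3 | result -3; compute2 runs acc := 1 | tmp := -6 | iter i=-2: | acc := 2 | iter i=-1: | acc := 3 | iter i=0: | acc := 4 | res := 0 | iter i=2: | cur := 4 | res := 0 | iter i=3: | cur := 4 | res := 0 | iter i=4: | cur := 4 | res := 0 | iter i=5: | cur := 4 | res := 1 | iter i=6: | cur := 4 | res := 2 | iter i=7: | cur := 4 | res := 3 | result -3; both end at -3.
Across all 72 domain points the two functions coincide.
verdict: equivalent


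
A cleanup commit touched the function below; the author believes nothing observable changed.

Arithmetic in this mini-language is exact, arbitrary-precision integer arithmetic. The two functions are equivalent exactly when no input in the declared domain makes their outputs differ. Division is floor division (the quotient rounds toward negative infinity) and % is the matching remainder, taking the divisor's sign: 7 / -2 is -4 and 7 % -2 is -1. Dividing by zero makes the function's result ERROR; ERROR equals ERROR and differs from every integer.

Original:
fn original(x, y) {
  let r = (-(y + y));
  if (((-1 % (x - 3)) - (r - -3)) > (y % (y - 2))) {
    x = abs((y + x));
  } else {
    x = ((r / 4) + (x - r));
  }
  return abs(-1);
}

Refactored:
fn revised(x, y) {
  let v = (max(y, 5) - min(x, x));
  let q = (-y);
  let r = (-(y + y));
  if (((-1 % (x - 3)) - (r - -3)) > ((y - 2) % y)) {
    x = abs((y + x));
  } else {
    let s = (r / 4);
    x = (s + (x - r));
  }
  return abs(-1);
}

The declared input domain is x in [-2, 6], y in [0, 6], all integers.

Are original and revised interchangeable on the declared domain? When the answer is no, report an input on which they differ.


Take x=-2, y=0.
original: r=0, then (((-1 % (x - 3)) - (r - -3)) > (y % (y - 2))) is false, then x=-2, then returns 1
revised: v=7, then q=0, then r=0, then a zero divisor aborts: ERROR
1 != ERROR, so the rewrite changes behavior.
verdict: not equivalent; witness: x=-2, y=0


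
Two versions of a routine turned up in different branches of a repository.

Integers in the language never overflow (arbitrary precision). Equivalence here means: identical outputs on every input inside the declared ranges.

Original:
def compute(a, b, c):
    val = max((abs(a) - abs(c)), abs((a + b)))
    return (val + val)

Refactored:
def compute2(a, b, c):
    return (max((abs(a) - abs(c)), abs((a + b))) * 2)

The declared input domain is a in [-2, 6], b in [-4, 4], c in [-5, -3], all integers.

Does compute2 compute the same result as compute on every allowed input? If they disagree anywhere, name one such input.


The two are interchangeable: arithmetic usage differs, and statement counts differ, and local variable names differ, and constant usage differs, and every declared input agrees.
One worked example (a=6, b=1, c=-3) — compute: val=7, then returns 14; compute2: returns 14; agreement on 14.
Sweeping the whole domain (243 inputs) finds no disagreement.
verdict: equivalent


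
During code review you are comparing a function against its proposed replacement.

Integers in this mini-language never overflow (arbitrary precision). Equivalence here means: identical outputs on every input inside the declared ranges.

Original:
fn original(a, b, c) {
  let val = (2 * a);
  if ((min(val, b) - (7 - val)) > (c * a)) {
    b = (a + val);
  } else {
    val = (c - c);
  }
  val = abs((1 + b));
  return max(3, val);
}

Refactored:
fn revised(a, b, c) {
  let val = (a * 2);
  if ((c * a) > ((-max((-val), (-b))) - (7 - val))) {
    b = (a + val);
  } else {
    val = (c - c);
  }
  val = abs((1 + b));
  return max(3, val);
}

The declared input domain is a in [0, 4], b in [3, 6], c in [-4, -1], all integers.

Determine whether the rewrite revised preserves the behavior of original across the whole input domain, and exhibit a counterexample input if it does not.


Run the pair on a=0, b=3, c=-4.
original: val becomes 0; next ((min(val, b) - (7 - val)) > (c * a)) evaluates to false; next val becomes 0; next val becomes 4; next final value 4
revised: val becomes 0; next ((c * a) > ((-max((-val), (-b))) - (7 - val))) evaluates to true; next b becomes 0; next val becomes 1; next final value 3
4 != 3, so the rewrite changes behavior.
verdict: not equivalent; witness: a=0, b=3, c=-4


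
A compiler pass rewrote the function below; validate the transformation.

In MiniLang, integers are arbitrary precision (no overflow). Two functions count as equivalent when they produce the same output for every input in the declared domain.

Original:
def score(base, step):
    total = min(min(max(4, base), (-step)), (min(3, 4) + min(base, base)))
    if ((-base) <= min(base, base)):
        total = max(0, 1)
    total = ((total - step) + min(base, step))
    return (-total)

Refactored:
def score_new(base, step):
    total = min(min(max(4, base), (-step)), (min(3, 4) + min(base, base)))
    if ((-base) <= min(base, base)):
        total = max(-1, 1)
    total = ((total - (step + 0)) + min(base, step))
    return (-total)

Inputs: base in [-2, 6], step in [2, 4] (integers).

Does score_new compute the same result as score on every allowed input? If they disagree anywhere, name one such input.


The suspicious edit (`0` became `-1`) never changes the result for any input inside the declared domain.
As a probe, take base=6, step=2: score runs total = -2; ((-base) <= min(base, base)) -> true; total = 1; total = 1; return -1; score_new runs total = -2; ((-base) <= min(base, base)) -> true; total = 1; total = 1; return -1; both end at -1.
Every one of the 27 inputs gives matching results.
verdict: equivalent
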